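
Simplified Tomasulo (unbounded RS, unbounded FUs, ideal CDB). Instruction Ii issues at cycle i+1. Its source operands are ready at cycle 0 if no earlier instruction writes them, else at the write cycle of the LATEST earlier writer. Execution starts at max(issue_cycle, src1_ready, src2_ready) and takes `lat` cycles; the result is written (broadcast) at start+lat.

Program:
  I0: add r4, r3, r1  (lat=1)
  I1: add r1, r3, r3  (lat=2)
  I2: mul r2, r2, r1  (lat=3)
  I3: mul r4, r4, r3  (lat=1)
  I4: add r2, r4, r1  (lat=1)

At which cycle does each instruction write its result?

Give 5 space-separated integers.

Answer: 2 4 7 5 6

Derivation:
I0 add r4: issue@1 deps=(None,None) exec_start@1 write@2
I1 add r1: issue@2 deps=(None,None) exec_start@2 write@4
I2 mul r2: issue@3 deps=(None,1) exec_start@4 write@7
I3 mul r4: issue@4 deps=(0,None) exec_start@4 write@5
I4 add r2: issue@5 deps=(3,1) exec_start@5 write@6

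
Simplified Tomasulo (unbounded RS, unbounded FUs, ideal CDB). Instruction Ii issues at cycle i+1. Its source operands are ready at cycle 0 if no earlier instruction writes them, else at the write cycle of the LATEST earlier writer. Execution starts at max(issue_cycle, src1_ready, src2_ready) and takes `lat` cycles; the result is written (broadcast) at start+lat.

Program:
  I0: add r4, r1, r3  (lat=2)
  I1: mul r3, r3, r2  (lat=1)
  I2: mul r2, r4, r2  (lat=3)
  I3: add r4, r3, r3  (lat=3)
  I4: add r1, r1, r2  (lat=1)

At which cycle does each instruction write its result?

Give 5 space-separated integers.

Answer: 3 3 6 7 7

Derivation:
I0 add r4: issue@1 deps=(None,None) exec_start@1 write@3
I1 mul r3: issue@2 deps=(None,None) exec_start@2 write@3
I2 mul r2: issue@3 deps=(0,None) exec_start@3 write@6
I3 add r4: issue@4 deps=(1,1) exec_start@4 write@7
I4 add r1: issue@5 deps=(None,2) exec_start@6 write@7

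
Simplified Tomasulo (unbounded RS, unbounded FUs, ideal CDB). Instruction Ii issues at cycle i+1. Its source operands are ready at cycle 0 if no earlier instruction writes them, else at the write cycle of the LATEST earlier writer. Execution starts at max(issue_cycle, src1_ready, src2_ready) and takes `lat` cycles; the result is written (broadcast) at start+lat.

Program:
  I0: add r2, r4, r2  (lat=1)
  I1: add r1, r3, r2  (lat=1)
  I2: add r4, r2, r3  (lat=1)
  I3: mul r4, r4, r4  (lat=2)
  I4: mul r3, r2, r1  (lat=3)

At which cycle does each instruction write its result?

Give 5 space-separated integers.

Answer: 2 3 4 6 8

Derivation:
I0 add r2: issue@1 deps=(None,None) exec_start@1 write@2
I1 add r1: issue@2 deps=(None,0) exec_start@2 write@3
I2 add r4: issue@3 deps=(0,None) exec_start@3 write@4
I3 mul r4: issue@4 deps=(2,2) exec_start@4 write@6
I4 mul r3: issue@5 deps=(0,1) exec_start@5 write@8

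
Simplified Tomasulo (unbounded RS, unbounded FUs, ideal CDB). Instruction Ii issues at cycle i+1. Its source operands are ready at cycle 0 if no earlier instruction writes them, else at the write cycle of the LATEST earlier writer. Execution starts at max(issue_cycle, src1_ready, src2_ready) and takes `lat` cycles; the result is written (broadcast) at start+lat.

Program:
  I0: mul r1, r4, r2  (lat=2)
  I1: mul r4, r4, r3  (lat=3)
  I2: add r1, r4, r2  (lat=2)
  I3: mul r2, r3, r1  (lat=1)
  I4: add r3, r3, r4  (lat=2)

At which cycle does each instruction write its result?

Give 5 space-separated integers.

I0 mul r1: issue@1 deps=(None,None) exec_start@1 write@3
I1 mul r4: issue@2 deps=(None,None) exec_start@2 write@5
I2 add r1: issue@3 deps=(1,None) exec_start@5 write@7
I3 mul r2: issue@4 deps=(None,2) exec_start@7 write@8
I4 add r3: issue@5 deps=(None,1) exec_start@5 write@7

Answer: 3 5 7 8 7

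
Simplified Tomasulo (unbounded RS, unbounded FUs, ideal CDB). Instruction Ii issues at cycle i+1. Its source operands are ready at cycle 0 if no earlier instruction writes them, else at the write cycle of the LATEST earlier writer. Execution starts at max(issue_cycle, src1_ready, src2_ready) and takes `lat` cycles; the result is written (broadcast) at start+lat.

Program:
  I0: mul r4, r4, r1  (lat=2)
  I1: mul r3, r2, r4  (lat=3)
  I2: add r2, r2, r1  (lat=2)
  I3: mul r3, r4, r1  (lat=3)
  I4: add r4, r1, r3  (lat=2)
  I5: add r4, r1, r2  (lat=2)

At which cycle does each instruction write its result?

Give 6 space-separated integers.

Answer: 3 6 5 7 9 8

Derivation:
I0 mul r4: issue@1 deps=(None,None) exec_start@1 write@3
I1 mul r3: issue@2 deps=(None,0) exec_start@3 write@6
I2 add r2: issue@3 deps=(None,None) exec_start@3 write@5
I3 mul r3: issue@4 deps=(0,None) exec_start@4 write@7
I4 add r4: issue@5 deps=(None,3) exec_start@7 write@9
I5 add r4: issue@6 deps=(None,2) exec_start@6 write@8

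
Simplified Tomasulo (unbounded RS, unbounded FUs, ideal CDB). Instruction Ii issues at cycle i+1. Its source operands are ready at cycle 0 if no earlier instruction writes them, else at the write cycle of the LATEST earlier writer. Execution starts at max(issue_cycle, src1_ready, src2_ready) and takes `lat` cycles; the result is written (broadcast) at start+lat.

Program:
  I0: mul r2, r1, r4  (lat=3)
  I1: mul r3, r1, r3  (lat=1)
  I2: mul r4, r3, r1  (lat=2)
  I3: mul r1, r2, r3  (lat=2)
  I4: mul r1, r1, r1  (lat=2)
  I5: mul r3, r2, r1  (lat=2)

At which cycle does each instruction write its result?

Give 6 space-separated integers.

I0 mul r2: issue@1 deps=(None,None) exec_start@1 write@4
I1 mul r3: issue@2 deps=(None,None) exec_start@2 write@3
I2 mul r4: issue@3 deps=(1,None) exec_start@3 write@5
I3 mul r1: issue@4 deps=(0,1) exec_start@4 write@6
I4 mul r1: issue@5 deps=(3,3) exec_start@6 write@8
I5 mul r3: issue@6 deps=(0,4) exec_start@8 write@10

Answer: 4 3 5 6 8 10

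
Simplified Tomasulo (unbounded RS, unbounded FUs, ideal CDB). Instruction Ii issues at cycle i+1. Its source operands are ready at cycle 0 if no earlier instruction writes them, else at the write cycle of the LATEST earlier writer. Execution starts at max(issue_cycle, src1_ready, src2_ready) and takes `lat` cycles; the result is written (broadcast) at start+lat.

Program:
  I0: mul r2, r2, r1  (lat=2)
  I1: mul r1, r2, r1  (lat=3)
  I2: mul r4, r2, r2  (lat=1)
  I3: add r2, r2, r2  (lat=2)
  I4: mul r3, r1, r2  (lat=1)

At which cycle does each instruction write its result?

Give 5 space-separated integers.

I0 mul r2: issue@1 deps=(None,None) exec_start@1 write@3
I1 mul r1: issue@2 deps=(0,None) exec_start@3 write@6
I2 mul r4: issue@3 deps=(0,0) exec_start@3 write@4
I3 add r2: issue@4 deps=(0,0) exec_start@4 write@6
I4 mul r3: issue@5 deps=(1,3) exec_start@6 write@7

Answer: 3 6 4 6 7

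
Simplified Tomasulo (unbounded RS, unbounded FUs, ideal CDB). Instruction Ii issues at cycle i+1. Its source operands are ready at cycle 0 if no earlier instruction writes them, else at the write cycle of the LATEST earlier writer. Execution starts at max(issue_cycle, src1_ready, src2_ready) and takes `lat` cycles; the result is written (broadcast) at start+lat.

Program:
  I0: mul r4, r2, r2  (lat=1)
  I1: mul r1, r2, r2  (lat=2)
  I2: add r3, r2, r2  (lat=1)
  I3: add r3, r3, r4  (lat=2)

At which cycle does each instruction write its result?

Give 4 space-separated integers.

Answer: 2 4 4 6

Derivation:
I0 mul r4: issue@1 deps=(None,None) exec_start@1 write@2
I1 mul r1: issue@2 deps=(None,None) exec_start@2 write@4
I2 add r3: issue@3 deps=(None,None) exec_start@3 write@4
I3 add r3: issue@4 deps=(2,0) exec_start@4 write@6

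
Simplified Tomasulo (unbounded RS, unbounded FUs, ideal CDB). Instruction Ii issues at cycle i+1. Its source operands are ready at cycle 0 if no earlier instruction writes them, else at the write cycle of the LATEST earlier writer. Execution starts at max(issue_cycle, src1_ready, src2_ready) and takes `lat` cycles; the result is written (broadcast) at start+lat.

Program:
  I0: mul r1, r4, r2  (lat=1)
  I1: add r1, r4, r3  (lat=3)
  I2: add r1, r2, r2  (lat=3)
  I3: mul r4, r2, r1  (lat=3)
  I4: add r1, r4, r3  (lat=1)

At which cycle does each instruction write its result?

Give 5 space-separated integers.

Answer: 2 5 6 9 10

Derivation:
I0 mul r1: issue@1 deps=(None,None) exec_start@1 write@2
I1 add r1: issue@2 deps=(None,None) exec_start@2 write@5
I2 add r1: issue@3 deps=(None,None) exec_start@3 write@6
I3 mul r4: issue@4 deps=(None,2) exec_start@6 write@9
I4 add r1: issue@5 deps=(3,None) exec_start@9 write@10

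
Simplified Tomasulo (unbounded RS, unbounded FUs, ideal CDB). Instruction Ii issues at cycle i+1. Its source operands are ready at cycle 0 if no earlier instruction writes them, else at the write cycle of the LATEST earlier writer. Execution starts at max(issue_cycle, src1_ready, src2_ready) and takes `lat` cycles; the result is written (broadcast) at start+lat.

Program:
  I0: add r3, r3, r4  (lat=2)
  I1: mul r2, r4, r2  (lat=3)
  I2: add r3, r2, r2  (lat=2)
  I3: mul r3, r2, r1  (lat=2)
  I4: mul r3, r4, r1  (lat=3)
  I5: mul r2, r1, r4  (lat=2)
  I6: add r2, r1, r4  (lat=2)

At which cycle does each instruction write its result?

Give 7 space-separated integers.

Answer: 3 5 7 7 8 8 9

Derivation:
I0 add r3: issue@1 deps=(None,None) exec_start@1 write@3
I1 mul r2: issue@2 deps=(None,None) exec_start@2 write@5
I2 add r3: issue@3 deps=(1,1) exec_start@5 write@7
I3 mul r3: issue@4 deps=(1,None) exec_start@5 write@7
I4 mul r3: issue@5 deps=(None,None) exec_start@5 write@8
I5 mul r2: issue@6 deps=(None,None) exec_start@6 write@8
I6 add r2: issue@7 deps=(None,None) exec_start@7 write@9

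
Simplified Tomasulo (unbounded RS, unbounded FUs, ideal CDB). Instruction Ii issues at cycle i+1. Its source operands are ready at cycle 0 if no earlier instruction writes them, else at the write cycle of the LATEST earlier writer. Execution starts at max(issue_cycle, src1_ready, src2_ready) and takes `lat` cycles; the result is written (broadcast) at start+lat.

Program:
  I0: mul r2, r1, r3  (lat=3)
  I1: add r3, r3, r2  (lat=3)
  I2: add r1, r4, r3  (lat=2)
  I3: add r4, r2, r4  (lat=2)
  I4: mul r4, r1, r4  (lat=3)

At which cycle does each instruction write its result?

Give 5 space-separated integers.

I0 mul r2: issue@1 deps=(None,None) exec_start@1 write@4
I1 add r3: issue@2 deps=(None,0) exec_start@4 write@7
I2 add r1: issue@3 deps=(None,1) exec_start@7 write@9
I3 add r4: issue@4 deps=(0,None) exec_start@4 write@6
I4 mul r4: issue@5 deps=(2,3) exec_start@9 write@12

Answer: 4 7 9 6 12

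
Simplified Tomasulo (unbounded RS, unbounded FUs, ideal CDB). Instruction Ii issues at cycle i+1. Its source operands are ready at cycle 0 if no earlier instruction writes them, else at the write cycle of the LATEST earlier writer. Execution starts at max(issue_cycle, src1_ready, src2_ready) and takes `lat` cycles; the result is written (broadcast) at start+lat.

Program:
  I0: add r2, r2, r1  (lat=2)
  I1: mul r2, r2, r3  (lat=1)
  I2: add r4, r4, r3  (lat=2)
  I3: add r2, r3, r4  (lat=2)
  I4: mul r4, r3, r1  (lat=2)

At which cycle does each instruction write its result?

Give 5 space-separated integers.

I0 add r2: issue@1 deps=(None,None) exec_start@1 write@3
I1 mul r2: issue@2 deps=(0,None) exec_start@3 write@4
I2 add r4: issue@3 deps=(None,None) exec_start@3 write@5
I3 add r2: issue@4 deps=(None,2) exec_start@5 write@7
I4 mul r4: issue@5 deps=(None,None) exec_start@5 write@7

Answer: 3 4 5 7 7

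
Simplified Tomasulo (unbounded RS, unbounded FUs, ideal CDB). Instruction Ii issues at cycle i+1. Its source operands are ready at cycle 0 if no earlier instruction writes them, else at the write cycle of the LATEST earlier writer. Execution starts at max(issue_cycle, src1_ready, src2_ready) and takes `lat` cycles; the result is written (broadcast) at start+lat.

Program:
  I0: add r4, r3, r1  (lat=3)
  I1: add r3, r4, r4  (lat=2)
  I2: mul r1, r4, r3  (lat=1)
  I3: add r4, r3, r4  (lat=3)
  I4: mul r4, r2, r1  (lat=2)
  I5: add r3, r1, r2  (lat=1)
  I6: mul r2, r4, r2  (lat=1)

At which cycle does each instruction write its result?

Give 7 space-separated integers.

I0 add r4: issue@1 deps=(None,None) exec_start@1 write@4
I1 add r3: issue@2 deps=(0,0) exec_start@4 write@6
I2 mul r1: issue@3 deps=(0,1) exec_start@6 write@7
I3 add r4: issue@4 deps=(1,0) exec_start@6 write@9
I4 mul r4: issue@5 deps=(None,2) exec_start@7 write@9
I5 add r3: issue@6 deps=(2,None) exec_start@7 write@8
I6 mul r2: issue@7 deps=(4,None) exec_start@9 write@10

Answer: 4 6 7 9 9 8 10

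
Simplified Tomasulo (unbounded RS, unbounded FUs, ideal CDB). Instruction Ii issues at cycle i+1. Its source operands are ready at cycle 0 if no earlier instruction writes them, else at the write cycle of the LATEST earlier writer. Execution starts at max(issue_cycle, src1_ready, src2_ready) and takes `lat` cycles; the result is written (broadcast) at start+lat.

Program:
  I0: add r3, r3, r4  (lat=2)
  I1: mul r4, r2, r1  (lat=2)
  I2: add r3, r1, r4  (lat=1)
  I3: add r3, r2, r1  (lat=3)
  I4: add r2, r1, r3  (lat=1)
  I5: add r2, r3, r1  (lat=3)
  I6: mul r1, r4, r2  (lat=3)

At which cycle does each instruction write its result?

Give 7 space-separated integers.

I0 add r3: issue@1 deps=(None,None) exec_start@1 write@3
I1 mul r4: issue@2 deps=(None,None) exec_start@2 write@4
I2 add r3: issue@3 deps=(None,1) exec_start@4 write@5
I3 add r3: issue@4 deps=(None,None) exec_start@4 write@7
I4 add r2: issue@5 deps=(None,3) exec_start@7 write@8
I5 add r2: issue@6 deps=(3,None) exec_start@7 write@10
I6 mul r1: issue@7 deps=(1,5) exec_start@10 write@13

Answer: 3 4 5 7 8 10 13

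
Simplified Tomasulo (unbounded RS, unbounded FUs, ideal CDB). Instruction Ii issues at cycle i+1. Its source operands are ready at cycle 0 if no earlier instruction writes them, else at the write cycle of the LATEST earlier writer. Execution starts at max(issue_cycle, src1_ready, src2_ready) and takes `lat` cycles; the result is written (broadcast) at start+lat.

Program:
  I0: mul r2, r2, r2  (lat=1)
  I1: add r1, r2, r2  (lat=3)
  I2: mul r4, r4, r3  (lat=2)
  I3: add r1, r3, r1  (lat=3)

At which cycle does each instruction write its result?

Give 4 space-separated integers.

I0 mul r2: issue@1 deps=(None,None) exec_start@1 write@2
I1 add r1: issue@2 deps=(0,0) exec_start@2 write@5
I2 mul r4: issue@3 deps=(None,None) exec_start@3 write@5
I3 add r1: issue@4 deps=(None,1) exec_start@5 write@8

Answer: 2 5 5 8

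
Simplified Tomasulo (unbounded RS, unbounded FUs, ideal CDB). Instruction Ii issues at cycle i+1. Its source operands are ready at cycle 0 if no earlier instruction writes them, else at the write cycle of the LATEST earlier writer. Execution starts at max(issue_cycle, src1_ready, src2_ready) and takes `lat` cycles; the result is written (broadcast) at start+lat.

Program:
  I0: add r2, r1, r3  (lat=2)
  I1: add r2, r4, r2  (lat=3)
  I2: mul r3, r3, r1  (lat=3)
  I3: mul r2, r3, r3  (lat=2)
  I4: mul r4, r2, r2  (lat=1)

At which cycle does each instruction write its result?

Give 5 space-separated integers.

I0 add r2: issue@1 deps=(None,None) exec_start@1 write@3
I1 add r2: issue@2 deps=(None,0) exec_start@3 write@6
I2 mul r3: issue@3 deps=(None,None) exec_start@3 write@6
I3 mul r2: issue@4 deps=(2,2) exec_start@6 write@8
I4 mul r4: issue@5 deps=(3,3) exec_start@8 write@9

Answer: 3 6 6 8 9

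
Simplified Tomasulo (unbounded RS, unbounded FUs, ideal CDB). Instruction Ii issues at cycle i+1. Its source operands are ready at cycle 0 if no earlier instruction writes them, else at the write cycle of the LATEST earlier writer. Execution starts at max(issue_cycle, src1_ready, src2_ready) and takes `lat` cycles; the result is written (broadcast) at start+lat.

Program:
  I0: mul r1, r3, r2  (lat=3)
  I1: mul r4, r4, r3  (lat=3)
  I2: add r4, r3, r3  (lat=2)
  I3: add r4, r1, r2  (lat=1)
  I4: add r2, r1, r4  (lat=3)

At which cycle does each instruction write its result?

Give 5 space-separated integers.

Answer: 4 5 5 5 8

Derivation:
I0 mul r1: issue@1 deps=(None,None) exec_start@1 write@4
I1 mul r4: issue@2 deps=(None,None) exec_start@2 write@5
I2 add r4: issue@3 deps=(None,None) exec_start@3 write@5
I3 add r4: issue@4 deps=(0,None) exec_start@4 write@5
I4 add r2: issue@5 deps=(0,3) exec_start@5 write@8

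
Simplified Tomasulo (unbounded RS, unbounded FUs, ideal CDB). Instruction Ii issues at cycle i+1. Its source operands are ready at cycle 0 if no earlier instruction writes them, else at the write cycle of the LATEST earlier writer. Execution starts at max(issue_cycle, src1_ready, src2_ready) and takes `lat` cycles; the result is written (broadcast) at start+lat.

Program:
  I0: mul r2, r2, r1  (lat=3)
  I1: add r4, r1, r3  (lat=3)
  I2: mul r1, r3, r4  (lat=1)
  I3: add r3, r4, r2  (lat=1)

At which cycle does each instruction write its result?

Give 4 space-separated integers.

I0 mul r2: issue@1 deps=(None,None) exec_start@1 write@4
I1 add r4: issue@2 deps=(None,None) exec_start@2 write@5
I2 mul r1: issue@3 deps=(None,1) exec_start@5 write@6
I3 add r3: issue@4 deps=(1,0) exec_start@5 write@6

Answer: 4 5 6 6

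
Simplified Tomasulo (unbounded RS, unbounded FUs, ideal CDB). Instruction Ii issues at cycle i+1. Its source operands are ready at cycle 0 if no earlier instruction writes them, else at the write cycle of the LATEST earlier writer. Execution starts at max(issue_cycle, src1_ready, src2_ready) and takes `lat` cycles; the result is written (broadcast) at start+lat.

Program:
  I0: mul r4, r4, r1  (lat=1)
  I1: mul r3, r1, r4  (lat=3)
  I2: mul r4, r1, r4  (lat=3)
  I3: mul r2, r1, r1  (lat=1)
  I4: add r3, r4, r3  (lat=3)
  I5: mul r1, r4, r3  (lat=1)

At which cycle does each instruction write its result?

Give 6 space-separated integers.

I0 mul r4: issue@1 deps=(None,None) exec_start@1 write@2
I1 mul r3: issue@2 deps=(None,0) exec_start@2 write@5
I2 mul r4: issue@3 deps=(None,0) exec_start@3 write@6
I3 mul r2: issue@4 deps=(None,None) exec_start@4 write@5
I4 add r3: issue@5 deps=(2,1) exec_start@6 write@9
I5 mul r1: issue@6 deps=(2,4) exec_start@9 write@10

Answer: 2 5 6 5 9 10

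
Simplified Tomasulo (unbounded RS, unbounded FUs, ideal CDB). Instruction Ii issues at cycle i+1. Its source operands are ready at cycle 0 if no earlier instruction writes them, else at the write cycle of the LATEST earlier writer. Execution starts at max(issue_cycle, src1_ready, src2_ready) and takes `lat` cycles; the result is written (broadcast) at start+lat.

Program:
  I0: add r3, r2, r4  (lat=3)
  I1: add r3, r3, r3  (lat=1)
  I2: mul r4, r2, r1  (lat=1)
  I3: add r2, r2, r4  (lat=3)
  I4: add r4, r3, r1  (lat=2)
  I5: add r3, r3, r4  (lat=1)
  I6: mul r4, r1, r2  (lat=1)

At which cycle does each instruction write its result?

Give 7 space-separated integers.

Answer: 4 5 4 7 7 8 8

Derivation:
I0 add r3: issue@1 deps=(None,None) exec_start@1 write@4
I1 add r3: issue@2 deps=(0,0) exec_start@4 write@5
I2 mul r4: issue@3 deps=(None,None) exec_start@3 write@4
I3 add r2: issue@4 deps=(None,2) exec_start@4 write@7
I4 add r4: issue@5 deps=(1,None) exec_start@5 write@7
I5 add r3: issue@6 deps=(1,4) exec_start@7 write@8
I6 mul r4: issue@7 deps=(None,3) exec_start@7 write@8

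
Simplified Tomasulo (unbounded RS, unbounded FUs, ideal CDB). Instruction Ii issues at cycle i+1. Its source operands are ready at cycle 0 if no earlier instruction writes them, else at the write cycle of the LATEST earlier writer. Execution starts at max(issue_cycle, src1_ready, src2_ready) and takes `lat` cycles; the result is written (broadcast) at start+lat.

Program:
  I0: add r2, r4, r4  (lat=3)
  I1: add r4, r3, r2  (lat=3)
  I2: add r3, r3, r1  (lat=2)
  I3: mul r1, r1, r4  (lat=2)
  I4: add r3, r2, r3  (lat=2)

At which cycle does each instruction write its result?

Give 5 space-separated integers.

Answer: 4 7 5 9 7

Derivation:
I0 add r2: issue@1 deps=(None,None) exec_start@1 write@4
I1 add r4: issue@2 deps=(None,0) exec_start@4 write@7
I2 add r3: issue@3 deps=(None,None) exec_start@3 write@5
I3 mul r1: issue@4 deps=(None,1) exec_start@7 write@9
I4 add r3: issue@5 deps=(0,2) exec_start@5 write@7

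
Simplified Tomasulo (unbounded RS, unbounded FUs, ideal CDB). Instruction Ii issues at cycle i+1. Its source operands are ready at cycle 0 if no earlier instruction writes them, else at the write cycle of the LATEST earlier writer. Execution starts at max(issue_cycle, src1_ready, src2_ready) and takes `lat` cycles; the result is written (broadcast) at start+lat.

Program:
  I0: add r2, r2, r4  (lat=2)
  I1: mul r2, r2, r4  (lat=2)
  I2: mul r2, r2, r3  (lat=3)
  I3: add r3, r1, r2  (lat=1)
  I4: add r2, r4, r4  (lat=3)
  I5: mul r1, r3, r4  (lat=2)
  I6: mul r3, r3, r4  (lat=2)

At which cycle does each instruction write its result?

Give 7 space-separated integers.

I0 add r2: issue@1 deps=(None,None) exec_start@1 write@3
I1 mul r2: issue@2 deps=(0,None) exec_start@3 write@5
I2 mul r2: issue@3 deps=(1,None) exec_start@5 write@8
I3 add r3: issue@4 deps=(None,2) exec_start@8 write@9
I4 add r2: issue@5 deps=(None,None) exec_start@5 write@8
I5 mul r1: issue@6 deps=(3,None) exec_start@9 write@11
I6 mul r3: issue@7 deps=(3,None) exec_start@9 write@11

Answer: 3 5 8 9 8 11 11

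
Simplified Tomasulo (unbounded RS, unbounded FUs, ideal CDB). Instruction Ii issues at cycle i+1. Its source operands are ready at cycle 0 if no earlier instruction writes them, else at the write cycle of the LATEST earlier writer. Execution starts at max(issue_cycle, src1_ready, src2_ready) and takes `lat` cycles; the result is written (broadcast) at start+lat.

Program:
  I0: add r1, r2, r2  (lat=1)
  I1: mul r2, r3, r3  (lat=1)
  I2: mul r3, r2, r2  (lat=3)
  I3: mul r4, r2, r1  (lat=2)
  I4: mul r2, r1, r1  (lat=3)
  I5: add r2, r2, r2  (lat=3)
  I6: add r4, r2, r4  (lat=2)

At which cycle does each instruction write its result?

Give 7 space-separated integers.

Answer: 2 3 6 6 8 11 13

Derivation:
I0 add r1: issue@1 deps=(None,None) exec_start@1 write@2
I1 mul r2: issue@2 deps=(None,None) exec_start@2 write@3
I2 mul r3: issue@3 deps=(1,1) exec_start@3 write@6
I3 mul r4: issue@4 deps=(1,0) exec_start@4 write@6
I4 mul r2: issue@5 deps=(0,0) exec_start@5 write@8
I5 add r2: issue@6 deps=(4,4) exec_start@8 write@11
I6 add r4: issue@7 deps=(5,3) exec_start@11 write@13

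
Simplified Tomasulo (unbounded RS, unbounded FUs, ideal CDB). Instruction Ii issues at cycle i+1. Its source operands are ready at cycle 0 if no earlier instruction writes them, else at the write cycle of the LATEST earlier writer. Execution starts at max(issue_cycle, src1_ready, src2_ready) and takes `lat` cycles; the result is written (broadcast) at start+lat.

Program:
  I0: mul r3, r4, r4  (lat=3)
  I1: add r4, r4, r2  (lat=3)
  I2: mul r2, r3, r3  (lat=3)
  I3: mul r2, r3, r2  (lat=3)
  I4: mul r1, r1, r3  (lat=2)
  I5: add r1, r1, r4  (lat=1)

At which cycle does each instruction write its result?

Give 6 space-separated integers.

I0 mul r3: issue@1 deps=(None,None) exec_start@1 write@4
I1 add r4: issue@2 deps=(None,None) exec_start@2 write@5
I2 mul r2: issue@3 deps=(0,0) exec_start@4 write@7
I3 mul r2: issue@4 deps=(0,2) exec_start@7 write@10
I4 mul r1: issue@5 deps=(None,0) exec_start@5 write@7
I5 add r1: issue@6 deps=(4,1) exec_start@7 write@8

Answer: 4 5 7 10 7 8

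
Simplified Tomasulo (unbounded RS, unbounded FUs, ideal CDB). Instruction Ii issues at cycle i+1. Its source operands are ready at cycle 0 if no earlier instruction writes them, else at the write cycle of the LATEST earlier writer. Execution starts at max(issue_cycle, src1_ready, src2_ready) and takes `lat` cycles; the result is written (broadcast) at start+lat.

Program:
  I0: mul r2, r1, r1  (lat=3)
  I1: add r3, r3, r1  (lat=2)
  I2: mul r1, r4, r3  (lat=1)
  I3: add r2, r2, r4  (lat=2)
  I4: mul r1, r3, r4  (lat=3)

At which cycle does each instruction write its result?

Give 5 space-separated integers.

Answer: 4 4 5 6 8

Derivation:
I0 mul r2: issue@1 deps=(None,None) exec_start@1 write@4
I1 add r3: issue@2 deps=(None,None) exec_start@2 write@4
I2 mul r1: issue@3 deps=(None,1) exec_start@4 write@5
I3 add r2: issue@4 deps=(0,None) exec_start@4 write@6
I4 mul r1: issue@5 deps=(1,None) exec_start@5 write@8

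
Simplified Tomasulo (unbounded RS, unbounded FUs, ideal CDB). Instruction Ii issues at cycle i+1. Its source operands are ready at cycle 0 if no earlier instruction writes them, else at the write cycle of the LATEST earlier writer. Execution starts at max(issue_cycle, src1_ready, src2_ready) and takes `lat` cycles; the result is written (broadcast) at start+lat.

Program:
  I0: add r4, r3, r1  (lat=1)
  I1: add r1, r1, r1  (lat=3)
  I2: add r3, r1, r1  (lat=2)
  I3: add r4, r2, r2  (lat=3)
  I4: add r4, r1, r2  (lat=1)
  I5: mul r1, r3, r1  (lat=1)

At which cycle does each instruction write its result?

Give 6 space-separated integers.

I0 add r4: issue@1 deps=(None,None) exec_start@1 write@2
I1 add r1: issue@2 deps=(None,None) exec_start@2 write@5
I2 add r3: issue@3 deps=(1,1) exec_start@5 write@7
I3 add r4: issue@4 deps=(None,None) exec_start@4 write@7
I4 add r4: issue@5 deps=(1,None) exec_start@5 write@6
I5 mul r1: issue@6 deps=(2,1) exec_start@7 write@8

Answer: 2 5 7 7 6 8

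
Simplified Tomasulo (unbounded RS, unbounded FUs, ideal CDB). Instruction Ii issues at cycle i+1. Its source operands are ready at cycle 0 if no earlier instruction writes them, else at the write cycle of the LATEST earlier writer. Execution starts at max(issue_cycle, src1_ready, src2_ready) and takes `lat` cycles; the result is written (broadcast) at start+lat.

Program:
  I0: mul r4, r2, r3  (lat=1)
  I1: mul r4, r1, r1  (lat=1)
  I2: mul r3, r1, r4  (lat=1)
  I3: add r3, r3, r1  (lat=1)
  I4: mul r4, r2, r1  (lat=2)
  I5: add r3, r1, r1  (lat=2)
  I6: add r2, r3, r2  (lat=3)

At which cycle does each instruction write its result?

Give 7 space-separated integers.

Answer: 2 3 4 5 7 8 11

Derivation:
I0 mul r4: issue@1 deps=(None,None) exec_start@1 write@2
I1 mul r4: issue@2 deps=(None,None) exec_start@2 write@3
I2 mul r3: issue@3 deps=(None,1) exec_start@3 write@4
I3 add r3: issue@4 deps=(2,None) exec_start@4 write@5
I4 mul r4: issue@5 deps=(None,None) exec_start@5 write@7
I5 add r3: issue@6 deps=(None,None) exec_start@6 write@8
I6 add r2: issue@7 deps=(5,None) exec_start@8 write@11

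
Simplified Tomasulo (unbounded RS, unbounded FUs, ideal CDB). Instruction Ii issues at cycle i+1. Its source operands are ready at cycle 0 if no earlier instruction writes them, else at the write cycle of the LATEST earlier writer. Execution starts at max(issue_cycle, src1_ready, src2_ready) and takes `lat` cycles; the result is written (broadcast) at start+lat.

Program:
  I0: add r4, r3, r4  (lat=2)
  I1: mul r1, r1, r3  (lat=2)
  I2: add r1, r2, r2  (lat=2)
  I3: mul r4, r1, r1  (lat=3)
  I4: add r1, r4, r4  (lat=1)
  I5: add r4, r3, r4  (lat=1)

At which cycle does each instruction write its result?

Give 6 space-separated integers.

Answer: 3 4 5 8 9 9

Derivation:
I0 add r4: issue@1 deps=(None,None) exec_start@1 write@3
I1 mul r1: issue@2 deps=(None,None) exec_start@2 write@4
I2 add r1: issue@3 deps=(None,None) exec_start@3 write@5
I3 mul r4: issue@4 deps=(2,2) exec_start@5 write@8
I4 add r1: issue@5 deps=(3,3) exec_start@8 write@9
I5 add r4: issue@6 deps=(None,3) exec_start@8 write@9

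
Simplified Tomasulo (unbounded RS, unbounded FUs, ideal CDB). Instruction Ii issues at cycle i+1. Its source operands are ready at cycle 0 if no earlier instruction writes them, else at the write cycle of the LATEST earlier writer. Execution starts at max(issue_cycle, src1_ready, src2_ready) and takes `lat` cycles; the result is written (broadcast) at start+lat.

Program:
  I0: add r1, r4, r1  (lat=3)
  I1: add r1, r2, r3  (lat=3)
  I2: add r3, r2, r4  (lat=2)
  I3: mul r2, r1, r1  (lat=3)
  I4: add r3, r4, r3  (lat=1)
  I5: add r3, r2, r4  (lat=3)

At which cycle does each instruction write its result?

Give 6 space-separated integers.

I0 add r1: issue@1 deps=(None,None) exec_start@1 write@4
I1 add r1: issue@2 deps=(None,None) exec_start@2 write@5
I2 add r3: issue@3 deps=(None,None) exec_start@3 write@5
I3 mul r2: issue@4 deps=(1,1) exec_start@5 write@8
I4 add r3: issue@5 deps=(None,2) exec_start@5 write@6
I5 add r3: issue@6 deps=(3,None) exec_start@8 write@11

Answer: 4 5 5 8 6 11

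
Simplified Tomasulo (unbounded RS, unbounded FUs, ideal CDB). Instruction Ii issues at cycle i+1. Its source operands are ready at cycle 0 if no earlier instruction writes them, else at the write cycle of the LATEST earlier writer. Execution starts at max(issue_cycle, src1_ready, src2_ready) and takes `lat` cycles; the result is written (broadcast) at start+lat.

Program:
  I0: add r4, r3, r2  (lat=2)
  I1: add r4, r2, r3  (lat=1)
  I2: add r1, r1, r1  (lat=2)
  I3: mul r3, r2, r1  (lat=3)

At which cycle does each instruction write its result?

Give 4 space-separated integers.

Answer: 3 3 5 8

Derivation:
I0 add r4: issue@1 deps=(None,None) exec_start@1 write@3
I1 add r4: issue@2 deps=(None,None) exec_start@2 write@3
I2 add r1: issue@3 deps=(None,None) exec_start@3 write@5
I3 mul r3: issue@4 deps=(None,2) exec_start@5 write@8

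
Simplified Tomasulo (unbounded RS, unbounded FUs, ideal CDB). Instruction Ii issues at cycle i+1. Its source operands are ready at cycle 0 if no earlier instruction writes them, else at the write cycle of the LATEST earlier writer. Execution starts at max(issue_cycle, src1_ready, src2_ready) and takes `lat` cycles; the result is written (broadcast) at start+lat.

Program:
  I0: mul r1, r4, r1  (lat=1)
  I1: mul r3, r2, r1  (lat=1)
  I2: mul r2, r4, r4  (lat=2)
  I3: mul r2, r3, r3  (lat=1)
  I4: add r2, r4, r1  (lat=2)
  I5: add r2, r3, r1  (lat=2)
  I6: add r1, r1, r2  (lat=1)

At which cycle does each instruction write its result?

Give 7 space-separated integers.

Answer: 2 3 5 5 7 8 9

Derivation:
I0 mul r1: issue@1 deps=(None,None) exec_start@1 write@2
I1 mul r3: issue@2 deps=(None,0) exec_start@2 write@3
I2 mul r2: issue@3 deps=(None,None) exec_start@3 write@5
I3 mul r2: issue@4 deps=(1,1) exec_start@4 write@5
I4 add r2: issue@5 deps=(None,0) exec_start@5 write@7
I5 add r2: issue@6 deps=(1,0) exec_start@6 write@8
I6 add r1: issue@7 deps=(0,5) exec_start@8 write@9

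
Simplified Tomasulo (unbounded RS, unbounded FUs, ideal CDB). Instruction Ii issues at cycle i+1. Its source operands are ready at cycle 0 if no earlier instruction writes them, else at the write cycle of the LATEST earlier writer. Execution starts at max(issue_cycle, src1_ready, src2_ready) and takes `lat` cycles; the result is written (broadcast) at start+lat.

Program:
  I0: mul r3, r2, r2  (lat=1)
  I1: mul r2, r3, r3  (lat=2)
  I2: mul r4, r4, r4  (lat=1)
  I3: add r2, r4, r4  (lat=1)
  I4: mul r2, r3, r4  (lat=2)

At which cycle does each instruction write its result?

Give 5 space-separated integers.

Answer: 2 4 4 5 7

Derivation:
I0 mul r3: issue@1 deps=(None,None) exec_start@1 write@2
I1 mul r2: issue@2 deps=(0,0) exec_start@2 write@4
I2 mul r4: issue@3 deps=(None,None) exec_start@3 write@4
I3 add r2: issue@4 deps=(2,2) exec_start@4 write@5
I4 mul r2: issue@5 deps=(0,2) exec_start@5 write@7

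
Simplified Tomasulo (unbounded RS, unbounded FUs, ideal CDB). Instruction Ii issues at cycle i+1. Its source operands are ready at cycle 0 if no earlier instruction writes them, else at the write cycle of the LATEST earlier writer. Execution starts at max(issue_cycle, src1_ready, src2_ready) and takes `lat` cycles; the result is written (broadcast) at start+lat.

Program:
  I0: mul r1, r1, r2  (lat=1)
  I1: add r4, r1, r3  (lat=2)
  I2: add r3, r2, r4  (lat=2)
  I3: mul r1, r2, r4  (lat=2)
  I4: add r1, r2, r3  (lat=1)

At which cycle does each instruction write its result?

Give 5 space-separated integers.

I0 mul r1: issue@1 deps=(None,None) exec_start@1 write@2
I1 add r4: issue@2 deps=(0,None) exec_start@2 write@4
I2 add r3: issue@3 deps=(None,1) exec_start@4 write@6
I3 mul r1: issue@4 deps=(None,1) exec_start@4 write@6
I4 add r1: issue@5 deps=(None,2) exec_start@6 write@7

Answer: 2 4 6 6 7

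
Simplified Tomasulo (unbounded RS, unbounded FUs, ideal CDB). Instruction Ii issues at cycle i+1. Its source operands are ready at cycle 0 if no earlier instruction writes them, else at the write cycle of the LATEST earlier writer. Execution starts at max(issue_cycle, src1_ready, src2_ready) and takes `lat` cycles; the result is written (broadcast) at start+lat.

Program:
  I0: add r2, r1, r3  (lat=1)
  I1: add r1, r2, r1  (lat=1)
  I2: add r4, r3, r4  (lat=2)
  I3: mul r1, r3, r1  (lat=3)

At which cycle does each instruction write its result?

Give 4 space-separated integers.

Answer: 2 3 5 7

Derivation:
I0 add r2: issue@1 deps=(None,None) exec_start@1 write@2
I1 add r1: issue@2 deps=(0,None) exec_start@2 write@3
I2 add r4: issue@3 deps=(None,None) exec_start@3 write@5
I3 mul r1: issue@4 deps=(None,1) exec_start@4 write@7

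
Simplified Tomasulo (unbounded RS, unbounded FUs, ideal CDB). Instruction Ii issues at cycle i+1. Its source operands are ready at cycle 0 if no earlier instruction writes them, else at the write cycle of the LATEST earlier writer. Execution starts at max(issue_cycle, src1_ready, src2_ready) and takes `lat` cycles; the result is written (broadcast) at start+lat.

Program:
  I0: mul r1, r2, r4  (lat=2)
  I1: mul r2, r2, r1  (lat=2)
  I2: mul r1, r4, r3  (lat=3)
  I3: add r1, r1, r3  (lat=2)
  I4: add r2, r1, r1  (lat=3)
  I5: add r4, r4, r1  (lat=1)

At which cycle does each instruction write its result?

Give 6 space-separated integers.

Answer: 3 5 6 8 11 9

Derivation:
I0 mul r1: issue@1 deps=(None,None) exec_start@1 write@3
I1 mul r2: issue@2 deps=(None,0) exec_start@3 write@5
I2 mul r1: issue@3 deps=(None,None) exec_start@3 write@6
I3 add r1: issue@4 deps=(2,None) exec_start@6 write@8
I4 add r2: issue@5 deps=(3,3) exec_start@8 write@11
I5 add r4: issue@6 deps=(None,3) exec_start@8 write@9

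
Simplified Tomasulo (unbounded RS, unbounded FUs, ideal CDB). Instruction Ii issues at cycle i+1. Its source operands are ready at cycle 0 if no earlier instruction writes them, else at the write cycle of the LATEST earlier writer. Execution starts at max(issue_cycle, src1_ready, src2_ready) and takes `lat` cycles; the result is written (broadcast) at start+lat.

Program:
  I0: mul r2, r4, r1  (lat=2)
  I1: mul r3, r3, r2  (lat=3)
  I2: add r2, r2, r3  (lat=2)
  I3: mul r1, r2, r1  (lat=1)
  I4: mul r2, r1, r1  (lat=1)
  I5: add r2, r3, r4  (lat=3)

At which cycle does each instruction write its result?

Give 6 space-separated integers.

Answer: 3 6 8 9 10 9

Derivation:
I0 mul r2: issue@1 deps=(None,None) exec_start@1 write@3
I1 mul r3: issue@2 deps=(None,0) exec_start@3 write@6
I2 add r2: issue@3 deps=(0,1) exec_start@6 write@8
I3 mul r1: issue@4 deps=(2,None) exec_start@8 write@9
I4 mul r2: issue@5 deps=(3,3) exec_start@9 write@10
I5 add r2: issue@6 deps=(1,None) exec_start@6 write@9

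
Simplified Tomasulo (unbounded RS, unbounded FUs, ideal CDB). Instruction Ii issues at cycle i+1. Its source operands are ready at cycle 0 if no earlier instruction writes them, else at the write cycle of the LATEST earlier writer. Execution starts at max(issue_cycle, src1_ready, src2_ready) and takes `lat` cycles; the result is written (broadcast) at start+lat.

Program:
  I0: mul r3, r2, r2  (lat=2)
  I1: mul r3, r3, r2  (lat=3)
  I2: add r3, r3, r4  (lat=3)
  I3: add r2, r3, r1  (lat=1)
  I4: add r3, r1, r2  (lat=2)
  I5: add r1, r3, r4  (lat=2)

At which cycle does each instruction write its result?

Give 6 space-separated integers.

Answer: 3 6 9 10 12 14

Derivation:
I0 mul r3: issue@1 deps=(None,None) exec_start@1 write@3
I1 mul r3: issue@2 deps=(0,None) exec_start@3 write@6
I2 add r3: issue@3 deps=(1,None) exec_start@6 write@9
I3 add r2: issue@4 deps=(2,None) exec_start@9 write@10
I4 add r3: issue@5 deps=(None,3) exec_start@10 write@12
I5 add r1: issue@6 deps=(4,None) exec_start@12 write@14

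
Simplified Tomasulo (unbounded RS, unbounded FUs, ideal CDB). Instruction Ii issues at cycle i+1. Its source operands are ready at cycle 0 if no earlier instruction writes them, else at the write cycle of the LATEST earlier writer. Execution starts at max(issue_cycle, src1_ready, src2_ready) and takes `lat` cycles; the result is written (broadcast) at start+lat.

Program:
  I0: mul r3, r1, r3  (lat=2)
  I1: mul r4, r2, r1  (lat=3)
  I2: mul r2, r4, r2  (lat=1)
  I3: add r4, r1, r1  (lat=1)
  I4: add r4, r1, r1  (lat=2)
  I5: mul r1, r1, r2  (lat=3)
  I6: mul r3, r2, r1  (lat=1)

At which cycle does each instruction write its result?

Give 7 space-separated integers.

I0 mul r3: issue@1 deps=(None,None) exec_start@1 write@3
I1 mul r4: issue@2 deps=(None,None) exec_start@2 write@5
I2 mul r2: issue@3 deps=(1,None) exec_start@5 write@6
I3 add r4: issue@4 deps=(None,None) exec_start@4 write@5
I4 add r4: issue@5 deps=(None,None) exec_start@5 write@7
I5 mul r1: issue@6 deps=(None,2) exec_start@6 write@9
I6 mul r3: issue@7 deps=(2,5) exec_start@9 write@10

Answer: 3 5 6 5 7 9 10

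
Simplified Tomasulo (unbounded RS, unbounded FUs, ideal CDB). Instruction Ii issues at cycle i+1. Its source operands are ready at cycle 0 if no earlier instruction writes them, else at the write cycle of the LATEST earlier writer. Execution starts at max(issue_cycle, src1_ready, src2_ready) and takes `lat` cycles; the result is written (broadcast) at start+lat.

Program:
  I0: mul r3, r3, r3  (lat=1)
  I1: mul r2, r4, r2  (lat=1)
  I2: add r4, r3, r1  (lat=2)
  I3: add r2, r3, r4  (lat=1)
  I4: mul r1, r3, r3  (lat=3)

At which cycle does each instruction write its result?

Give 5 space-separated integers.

I0 mul r3: issue@1 deps=(None,None) exec_start@1 write@2
I1 mul r2: issue@2 deps=(None,None) exec_start@2 write@3
I2 add r4: issue@3 deps=(0,None) exec_start@3 write@5
I3 add r2: issue@4 deps=(0,2) exec_start@5 write@6
I4 mul r1: issue@5 deps=(0,0) exec_start@5 write@8

Answer: 2 3 5 6 8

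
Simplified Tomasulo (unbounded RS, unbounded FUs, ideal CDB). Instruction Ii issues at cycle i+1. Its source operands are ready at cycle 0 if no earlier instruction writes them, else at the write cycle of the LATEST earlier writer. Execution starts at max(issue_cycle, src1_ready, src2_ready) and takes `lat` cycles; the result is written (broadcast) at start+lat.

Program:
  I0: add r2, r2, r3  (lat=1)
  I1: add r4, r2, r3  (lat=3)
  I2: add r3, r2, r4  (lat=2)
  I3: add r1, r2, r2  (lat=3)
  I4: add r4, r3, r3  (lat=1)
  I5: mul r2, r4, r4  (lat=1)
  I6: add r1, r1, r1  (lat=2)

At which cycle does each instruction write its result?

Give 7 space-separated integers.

I0 add r2: issue@1 deps=(None,None) exec_start@1 write@2
I1 add r4: issue@2 deps=(0,None) exec_start@2 write@5
I2 add r3: issue@3 deps=(0,1) exec_start@5 write@7
I3 add r1: issue@4 deps=(0,0) exec_start@4 write@7
I4 add r4: issue@5 deps=(2,2) exec_start@7 write@8
I5 mul r2: issue@6 deps=(4,4) exec_start@8 write@9
I6 add r1: issue@7 deps=(3,3) exec_start@7 write@9

Answer: 2 5 7 7 8 9 9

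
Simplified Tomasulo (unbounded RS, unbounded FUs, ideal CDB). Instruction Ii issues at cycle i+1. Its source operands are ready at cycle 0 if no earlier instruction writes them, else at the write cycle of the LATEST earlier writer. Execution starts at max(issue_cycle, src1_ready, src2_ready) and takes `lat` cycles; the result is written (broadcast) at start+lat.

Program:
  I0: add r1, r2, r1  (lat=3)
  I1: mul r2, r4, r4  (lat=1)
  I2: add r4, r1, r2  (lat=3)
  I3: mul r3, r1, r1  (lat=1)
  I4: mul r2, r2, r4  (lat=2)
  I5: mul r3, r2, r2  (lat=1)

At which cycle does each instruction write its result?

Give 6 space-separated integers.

Answer: 4 3 7 5 9 10

Derivation:
I0 add r1: issue@1 deps=(None,None) exec_start@1 write@4
I1 mul r2: issue@2 deps=(None,None) exec_start@2 write@3
I2 add r4: issue@3 deps=(0,1) exec_start@4 write@7
I3 mul r3: issue@4 deps=(0,0) exec_start@4 write@5
I4 mul r2: issue@5 deps=(1,2) exec_start@7 write@9
I5 mul r3: issue@6 deps=(4,4) exec_start@9 write@10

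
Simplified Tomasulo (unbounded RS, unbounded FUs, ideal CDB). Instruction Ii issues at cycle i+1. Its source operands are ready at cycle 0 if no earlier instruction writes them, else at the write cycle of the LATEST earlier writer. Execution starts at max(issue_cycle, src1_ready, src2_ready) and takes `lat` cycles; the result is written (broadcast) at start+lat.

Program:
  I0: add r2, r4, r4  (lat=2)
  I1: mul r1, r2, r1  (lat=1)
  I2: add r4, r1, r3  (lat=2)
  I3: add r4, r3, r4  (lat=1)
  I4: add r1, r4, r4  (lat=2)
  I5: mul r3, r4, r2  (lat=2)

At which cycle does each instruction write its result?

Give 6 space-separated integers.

Answer: 3 4 6 7 9 9

Derivation:
I0 add r2: issue@1 deps=(None,None) exec_start@1 write@3
I1 mul r1: issue@2 deps=(0,None) exec_start@3 write@4
I2 add r4: issue@3 deps=(1,None) exec_start@4 write@6
I3 add r4: issue@4 deps=(None,2) exec_start@6 write@7
I4 add r1: issue@5 deps=(3,3) exec_start@7 write@9
I5 mul r3: issue@6 deps=(3,0) exec_start@7 write@9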